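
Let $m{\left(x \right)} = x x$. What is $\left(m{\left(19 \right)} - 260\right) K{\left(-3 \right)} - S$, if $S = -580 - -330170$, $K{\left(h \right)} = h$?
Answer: $-329893$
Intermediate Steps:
$m{\left(x \right)} = x^{2}$
$S = 329590$ ($S = -580 + 330170 = 329590$)
$\left(m{\left(19 \right)} - 260\right) K{\left(-3 \right)} - S = \left(19^{2} - 260\right) \left(-3\right) - 329590 = \left(361 - 260\right) \left(-3\right) - 329590 = 101 \left(-3\right) - 329590 = -303 - 329590 = -329893$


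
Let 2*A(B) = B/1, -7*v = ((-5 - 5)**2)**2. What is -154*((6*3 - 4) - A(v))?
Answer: -112156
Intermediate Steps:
v = -10000/7 (v = -(-5 - 5)**4/7 = -((-10)**2)**2/7 = -1/7*100**2 = -1/7*10000 = -10000/7 ≈ -1428.6)
A(B) = B/2 (A(B) = (B/1)/2 = (B*1)/2 = B/2)
-154*((6*3 - 4) - A(v)) = -154*((6*3 - 4) - (-10000)/(2*7)) = -154*((18 - 4) - 1*(-5000/7)) = -154*(14 + 5000/7) = -154*5098/7 = -112156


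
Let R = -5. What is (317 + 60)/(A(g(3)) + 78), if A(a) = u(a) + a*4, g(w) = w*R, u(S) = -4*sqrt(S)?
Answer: 1131/94 + 377*I*sqrt(15)/141 ≈ 12.032 + 10.355*I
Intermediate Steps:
g(w) = -5*w (g(w) = w*(-5) = -5*w)
A(a) = -4*sqrt(a) + 4*a (A(a) = -4*sqrt(a) + a*4 = -4*sqrt(a) + 4*a)
(317 + 60)/(A(g(3)) + 78) = (317 + 60)/((-4*I*sqrt(15) + 4*(-5*3)) + 78) = 377/((-4*I*sqrt(15) + 4*(-15)) + 78) = 377/((-4*I*sqrt(15) - 60) + 78) = 377/((-60 - 4*I*sqrt(15)) + 78) = 377/(18 - 4*I*sqrt(15))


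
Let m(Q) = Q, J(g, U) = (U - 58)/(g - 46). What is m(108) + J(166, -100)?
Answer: 6401/60 ≈ 106.68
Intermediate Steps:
J(g, U) = (-58 + U)/(-46 + g)
m(108) + J(166, -100) = 108 + (-58 - 100)/(-46 + 166) = 108 - 158/120 = 108 + (1/120)*(-158) = 108 - 79/60 = 6401/60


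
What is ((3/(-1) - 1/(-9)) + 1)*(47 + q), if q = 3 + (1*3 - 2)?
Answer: -289/3 ≈ -96.333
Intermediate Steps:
q = 4 (q = 3 + (3 - 2) = 3 + 1 = 4)
((3/(-1) - 1/(-9)) + 1)*(47 + q) = ((3/(-1) - 1/(-9)) + 1)*(47 + 4) = ((3*(-1) - 1*(-⅑)) + 1)*51 = ((-3 + ⅑) + 1)*51 = (-26/9 + 1)*51 = -17/9*51 = -289/3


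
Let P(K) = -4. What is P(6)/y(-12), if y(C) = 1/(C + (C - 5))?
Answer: 116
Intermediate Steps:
y(C) = 1/(-5 + 2*C) (y(C) = 1/(C + (-5 + C)) = 1/(-5 + 2*C))
P(6)/y(-12) = -4/1/(-5 + 2*(-12)) = -4/1/(-5 - 24) = -4/1/(-29) = -4/(-1/29) = -29*(-4) = 116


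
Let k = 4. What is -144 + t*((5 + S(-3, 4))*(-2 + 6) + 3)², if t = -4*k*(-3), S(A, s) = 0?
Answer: 25248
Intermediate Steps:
t = 48 (t = -4*4*(-3) = -16*(-3) = 48)
-144 + t*((5 + S(-3, 4))*(-2 + 6) + 3)² = -144 + 48*((5 + 0)*(-2 + 6) + 3)² = -144 + 48*(5*4 + 3)² = -144 + 48*(20 + 3)² = -144 + 48*23² = -144 + 48*529 = -144 + 25392 = 25248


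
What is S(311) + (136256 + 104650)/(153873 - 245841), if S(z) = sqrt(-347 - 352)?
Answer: -40151/15328 + I*sqrt(699) ≈ -2.6195 + 26.439*I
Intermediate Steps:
S(z) = I*sqrt(699) (S(z) = sqrt(-699) = I*sqrt(699))
S(311) + (136256 + 104650)/(153873 - 245841) = I*sqrt(699) + (136256 + 104650)/(153873 - 245841) = I*sqrt(699) + 240906/(-91968) = I*sqrt(699) + 240906*(-1/91968) = I*sqrt(699) - 40151/15328 = -40151/15328 + I*sqrt(699)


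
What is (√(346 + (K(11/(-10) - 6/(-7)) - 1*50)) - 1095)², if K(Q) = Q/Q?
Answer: 1199322 - 6570*√33 ≈ 1.1616e+6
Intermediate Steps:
K(Q) = 1
(√(346 + (K(11/(-10) - 6/(-7)) - 1*50)) - 1095)² = (√(346 + (1 - 1*50)) - 1095)² = (√(346 + (1 - 50)) - 1095)² = (√(346 - 49) - 1095)² = (√297 - 1095)² = (3*√33 - 1095)² = (-1095 + 3*√33)²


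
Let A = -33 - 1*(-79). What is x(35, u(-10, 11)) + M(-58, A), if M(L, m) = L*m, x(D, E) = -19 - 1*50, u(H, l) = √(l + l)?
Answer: -2737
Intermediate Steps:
u(H, l) = √2*√l (u(H, l) = √(2*l) = √2*√l)
x(D, E) = -69 (x(D, E) = -19 - 50 = -69)
A = 46 (A = -33 + 79 = 46)
x(35, u(-10, 11)) + M(-58, A) = -69 - 58*46 = -69 - 2668 = -2737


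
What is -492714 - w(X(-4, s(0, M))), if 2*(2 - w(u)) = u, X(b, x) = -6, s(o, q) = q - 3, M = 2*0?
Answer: -492719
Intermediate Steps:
M = 0
s(o, q) = -3 + q
w(u) = 2 - u/2
-492714 - w(X(-4, s(0, M))) = -492714 - (2 - ½*(-6)) = -492714 - (2 + 3) = -492714 - 1*5 = -492714 - 5 = -492719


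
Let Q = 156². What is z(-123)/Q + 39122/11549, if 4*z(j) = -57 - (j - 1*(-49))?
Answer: 3808488301/1124225856 ≈ 3.3877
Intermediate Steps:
Q = 24336
z(j) = -53/2 - j/4 (z(j) = (-57 - (j - 1*(-49)))/4 = (-57 - (j + 49))/4 = (-57 - (49 + j))/4 = (-57 + (-49 - j))/4 = (-106 - j)/4 = -53/2 - j/4)
z(-123)/Q + 39122/11549 = (-53/2 - ¼*(-123))/24336 + 39122/11549 = (-53/2 + 123/4)*(1/24336) + 39122*(1/11549) = (17/4)*(1/24336) + 39122/11549 = 17/97344 + 39122/11549 = 3808488301/1124225856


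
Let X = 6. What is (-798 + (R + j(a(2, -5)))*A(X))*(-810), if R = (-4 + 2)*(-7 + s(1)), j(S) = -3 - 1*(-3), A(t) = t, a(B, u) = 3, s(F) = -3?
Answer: 549180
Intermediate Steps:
j(S) = 0 (j(S) = -3 + 3 = 0)
R = 20 (R = (-4 + 2)*(-7 - 3) = -2*(-10) = 20)
(-798 + (R + j(a(2, -5)))*A(X))*(-810) = (-798 + (20 + 0)*6)*(-810) = (-798 + 20*6)*(-810) = (-798 + 120)*(-810) = -678*(-810) = 549180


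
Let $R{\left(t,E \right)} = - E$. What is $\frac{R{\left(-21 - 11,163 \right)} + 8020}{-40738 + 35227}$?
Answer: $- \frac{2619}{1837} \approx -1.4257$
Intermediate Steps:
$\frac{R{\left(-21 - 11,163 \right)} + 8020}{-40738 + 35227} = \frac{\left(-1\right) 163 + 8020}{-40738 + 35227} = \frac{-163 + 8020}{-5511} = 7857 \left(- \frac{1}{5511}\right) = - \frac{2619}{1837}$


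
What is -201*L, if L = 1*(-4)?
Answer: 804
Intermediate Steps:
L = -4
-201*L = -201*(-4) = 804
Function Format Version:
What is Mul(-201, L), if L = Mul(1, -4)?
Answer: 804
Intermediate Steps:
L = -4
Mul(-201, L) = Mul(-201, -4) = 804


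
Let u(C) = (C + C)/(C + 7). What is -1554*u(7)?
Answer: -1554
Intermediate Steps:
u(C) = 2*C/(7 + C) (u(C) = (2*C)/(7 + C) = 2*C/(7 + C))
-1554*u(7) = -3108*7/(7 + 7) = -3108*7/14 = -1554*1 = -1554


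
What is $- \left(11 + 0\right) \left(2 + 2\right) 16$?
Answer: $-704$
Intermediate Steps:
$- \left(11 + 0\right) \left(2 + 2\right) 16 = - 11 \cdot 4 \cdot 16 = \left(-1\right) 44 \cdot 16 = \left(-44\right) 16 = -704$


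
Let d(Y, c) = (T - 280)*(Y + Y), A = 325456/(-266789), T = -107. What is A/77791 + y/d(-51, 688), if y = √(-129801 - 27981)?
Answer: -325456/20753783099 + I*√157782/39474 ≈ -1.5682e-5 + 0.010063*I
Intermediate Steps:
y = I*√157782 (y = √(-157782) = I*√157782 ≈ 397.22*I)
A = -325456/266789 (A = 325456*(-1/266789) = -325456/266789 ≈ -1.2199)
d(Y, c) = -774*Y (d(Y, c) = (-107 - 280)*(Y + Y) = -774*Y)
A/77791 + y/d(-51, 688) = -325456/266789/77791 + (I*√157782)/((-774*(-51))) = -325456/266789*1/77791 + (I*√157782)/39474 = -325456/20753783099 + (I*√157782)*(1/39474) = -325456/20753783099 + I*√157782/39474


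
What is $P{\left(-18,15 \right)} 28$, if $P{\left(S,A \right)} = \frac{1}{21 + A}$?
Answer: $\frac{7}{9} \approx 0.77778$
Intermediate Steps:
$P{\left(-18,15 \right)} 28 = \frac{1}{21 + 15} \cdot 28 = \frac{1}{36} \cdot 28 = \frac{7}{9}$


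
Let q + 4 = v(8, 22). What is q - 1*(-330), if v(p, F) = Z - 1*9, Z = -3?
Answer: 314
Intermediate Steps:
v(p, F) = -12 (v(p, F) = -3 - 1*9 = -3 - 9 = -12)
q = -16 (q = -4 - 12 = -16)
q - 1*(-330) = -16 - 1*(-330) = -16 + 330 = 314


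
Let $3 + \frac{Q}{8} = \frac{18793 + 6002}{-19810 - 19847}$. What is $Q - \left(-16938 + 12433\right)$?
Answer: $\frac{59168219}{13219} \approx 4476.0$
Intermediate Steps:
$Q = - \frac{383376}{13219}$ ($Q = -24 + 8 \frac{18793 + 6002}{-19810 - 19847} = -24 + 8 \frac{24795}{-39657} = -24 + 8 \cdot 24795 \left(- \frac{1}{39657}\right) = -24 + 8 \left(- \frac{8265}{13219}\right) = -24 - \frac{66120}{13219} = - \frac{383376}{13219} \approx -29.002$)
$Q - \left(-16938 + 12433\right) = - \frac{383376}{13219} - \left(-16938 + 12433\right) = - \frac{383376}{13219} - -4505 = - \frac{383376}{13219} + 4505 = \frac{59168219}{13219}$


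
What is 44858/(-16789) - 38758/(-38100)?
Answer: -529190869/319830450 ≈ -1.6546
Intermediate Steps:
44858/(-16789) - 38758/(-38100) = 44858*(-1/16789) - 38758*(-1/38100) = -44858/16789 + 19379/19050 = -529190869/319830450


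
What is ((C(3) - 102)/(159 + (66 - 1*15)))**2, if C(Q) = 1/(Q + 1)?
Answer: 165649/705600 ≈ 0.23476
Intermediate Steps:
C(Q) = 1/(1 + Q)
((C(3) - 102)/(159 + (66 - 1*15)))**2 = ((1/(1 + 3) - 102)/(159 + (66 - 1*15)))**2 = ((1/4 - 102)/(159 + (66 - 15)))**2 = ((1/4 - 102)/(159 + 51))**2 = (-407/4/210)**2 = (-407/4*1/210)**2 = (-407/840)**2 = 165649/705600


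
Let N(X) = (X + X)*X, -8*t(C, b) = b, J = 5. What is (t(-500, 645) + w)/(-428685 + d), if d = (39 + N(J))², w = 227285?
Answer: -1817635/3366112 ≈ -0.53998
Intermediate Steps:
t(C, b) = -b/8
N(X) = 2*X² (N(X) = (2*X)*X = 2*X²)
d = 7921 (d = (39 + 2*5²)² = (39 + 2*25)² = (39 + 50)² = 89² = 7921)
(t(-500, 645) + w)/(-428685 + d) = (-⅛*645 + 227285)/(-428685 + 7921) = (-645/8 + 227285)/(-420764) = (1817635/8)*(-1/420764) = -1817635/3366112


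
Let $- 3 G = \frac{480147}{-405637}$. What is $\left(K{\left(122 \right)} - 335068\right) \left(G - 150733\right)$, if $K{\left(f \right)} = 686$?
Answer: $\frac{20445025625003104}{405637} \approx 5.0402 \cdot 10^{10}$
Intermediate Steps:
$G = \frac{160049}{405637}$ ($G = - \frac{480147 \frac{1}{-405637}}{3} = - \frac{480147 \left(- \frac{1}{405637}\right)}{3} = \left(- \frac{1}{3}\right) \left(- \frac{480147}{405637}\right) = \frac{160049}{405637} \approx 0.39456$)
$\left(K{\left(122 \right)} - 335068\right) \left(G - 150733\right) = \left(686 - 335068\right) \left(\frac{160049}{405637} - 150733\right) = \left(-334382\right) \left(- \frac{61142721872}{405637}\right) = \frac{20445025625003104}{405637}$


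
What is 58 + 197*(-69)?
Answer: -13535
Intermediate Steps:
58 + 197*(-69) = 58 - 13593 = -13535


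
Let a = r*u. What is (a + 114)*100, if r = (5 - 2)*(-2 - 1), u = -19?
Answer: 28500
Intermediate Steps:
r = -9 (r = 3*(-3) = -9)
a = 171 (a = -9*(-19) = 171)
(a + 114)*100 = (171 + 114)*100 = 285*100 = 28500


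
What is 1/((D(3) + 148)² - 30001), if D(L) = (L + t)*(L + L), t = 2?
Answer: 1/1683 ≈ 0.00059418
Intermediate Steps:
D(L) = 2*L*(2 + L) (D(L) = (L + 2)*(L + L) = (2 + L)*(2*L) = 2*L*(2 + L))
1/((D(3) + 148)² - 30001) = 1/((2*3*(2 + 3) + 148)² - 30001) = 1/((2*3*5 + 148)² - 30001) = 1/((30 + 148)² - 30001) = 1/(178² - 30001) = 1/(31684 - 30001) = 1/1683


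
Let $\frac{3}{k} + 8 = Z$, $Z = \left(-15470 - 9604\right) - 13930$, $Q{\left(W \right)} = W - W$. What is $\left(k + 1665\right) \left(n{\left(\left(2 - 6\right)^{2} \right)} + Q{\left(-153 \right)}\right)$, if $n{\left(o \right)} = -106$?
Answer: $- \frac{1147537927}{6502} \approx -1.7649 \cdot 10^{5}$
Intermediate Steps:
$Q{\left(W \right)} = 0$
$Z = -39004$ ($Z = -25074 - 13930 = -39004$)
$k = - \frac{1}{13004}$ ($k = \frac{3}{-8 - 39004} = \frac{3}{-39012} = 3 \left(- \frac{1}{39012}\right) = - \frac{1}{13004} \approx -7.6899 \cdot 10^{-5}$)
$\left(k + 1665\right) \left(n{\left(\left(2 - 6\right)^{2} \right)} + Q{\left(-153 \right)}\right) = \left(- \frac{1}{13004} + 1665\right) \left(-106 + 0\right) = \frac{21651659}{13004} \left(-106\right) = - \frac{1147537927}{6502}$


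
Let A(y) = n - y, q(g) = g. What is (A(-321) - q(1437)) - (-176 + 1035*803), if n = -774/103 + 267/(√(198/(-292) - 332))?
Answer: -85701409/103 - 267*I*√7091366/48571 ≈ -8.3205e+5 - 14.639*I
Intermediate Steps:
n = -774/103 - 267*I*√7091366/48571 (n = -774*1/103 + 267/(√(198*(-1/292) - 332)) = -774/103 + 267/(√(-99/146 - 332)) = -774/103 + 267/(√(-48571/146)) = -774/103 + 267/((I*√7091366/146)) = -774/103 + 267*(-I*√7091366/48571) = -774/103 - 267*I*√7091366/48571 ≈ -7.5146 - 14.639*I)
A(y) = -774/103 - y - 267*I*√7091366/48571 (A(y) = (-774/103 - 267*I*√7091366/48571) - y = -774/103 - y - 267*I*√7091366/48571)
(A(-321) - q(1437)) - (-176 + 1035*803) = ((-774/103 - 1*(-321) - 267*I*√7091366/48571) - 1*1437) - (-176 + 1035*803) = ((-774/103 + 321 - 267*I*√7091366/48571) - 1437) - (-176 + 831105) = ((32289/103 - 267*I*√7091366/48571) - 1437) - 1*830929 = (-115722/103 - 267*I*√7091366/48571) - 830929 = -85701409/103 - 267*I*√7091366/48571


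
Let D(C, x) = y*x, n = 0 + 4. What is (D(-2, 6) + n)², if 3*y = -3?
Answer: 4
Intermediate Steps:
n = 4
y = -1 (y = (⅓)*(-3) = -1)
D(C, x) = -x
(D(-2, 6) + n)² = (-1*6 + 4)² = (-6 + 4)² = (-2)² = 4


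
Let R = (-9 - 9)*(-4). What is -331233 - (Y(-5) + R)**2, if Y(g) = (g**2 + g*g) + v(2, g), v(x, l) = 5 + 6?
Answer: -348922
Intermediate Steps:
v(x, l) = 11
Y(g) = 11 + 2*g**2 (Y(g) = (g**2 + g*g) + 11 = (g**2 + g**2) + 11 = 2*g**2 + 11 = 11 + 2*g**2)
R = 72 (R = -18*(-4) = 72)
-331233 - (Y(-5) + R)**2 = -331233 - ((11 + 2*(-5)**2) + 72)**2 = -331233 - ((11 + 2*25) + 72)**2 = -331233 - ((11 + 50) + 72)**2 = -331233 - (61 + 72)**2 = -331233 - 1*133**2 = -331233 - 1*17689 = -331233 - 17689 = -348922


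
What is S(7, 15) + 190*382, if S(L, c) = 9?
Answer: 72589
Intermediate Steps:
S(7, 15) + 190*382 = 9 + 190*382 = 9 + 72580 = 72589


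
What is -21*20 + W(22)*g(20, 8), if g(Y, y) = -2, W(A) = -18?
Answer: -384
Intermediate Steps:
-21*20 + W(22)*g(20, 8) = -21*20 - 18*(-2) = -420 + 36 = -384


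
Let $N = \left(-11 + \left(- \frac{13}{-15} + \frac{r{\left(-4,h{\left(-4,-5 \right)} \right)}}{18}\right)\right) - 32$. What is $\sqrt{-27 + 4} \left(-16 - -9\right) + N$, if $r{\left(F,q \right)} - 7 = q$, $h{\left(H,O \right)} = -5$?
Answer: $- \frac{1891}{45} - 7 i \sqrt{23} \approx -42.022 - 33.571 i$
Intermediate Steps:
$r{\left(F,q \right)} = 7 + q$
$N = - \frac{1891}{45}$ ($N = \left(-11 + \left(- \frac{13}{-15} + \frac{7 - 5}{18}\right)\right) - 32 = \left(-11 + \left(\left(-13\right) \left(- \frac{1}{15}\right) + 2 \cdot \frac{1}{18}\right)\right) - 32 = \left(-11 + \left(\frac{13}{15} + \frac{1}{9}\right)\right) - 32 = \left(-11 + \frac{44}{45}\right) - 32 = - \frac{451}{45} - 32 = - \frac{1891}{45} \approx -42.022$)
$\sqrt{-27 + 4} \left(-16 - -9\right) + N = \sqrt{-27 + 4} \left(-16 - -9\right) - \frac{1891}{45} = \sqrt{-23} \left(-16 + 9\right) - \frac{1891}{45} = i \sqrt{23} \left(-7\right) - \frac{1891}{45} = - 7 i \sqrt{23} - \frac{1891}{45} = - \frac{1891}{45} - 7 i \sqrt{23}$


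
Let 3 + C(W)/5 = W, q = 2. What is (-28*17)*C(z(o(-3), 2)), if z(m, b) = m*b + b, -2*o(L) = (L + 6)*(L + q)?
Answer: -4760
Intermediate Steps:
o(L) = -(2 + L)*(6 + L)/2 (o(L) = -(L + 6)*(L + 2)/2 = -(6 + L)*(2 + L)/2 = -(2 + L)*(6 + L)/2)
z(m, b) = b + b*m (z(m, b) = b*m + b = b + b*m)
C(W) = -15 + 5*W
(-28*17)*C(z(o(-3), 2)) = (-28*17)*(-15 + 5*(2*(1 + (-6 - 4*(-3) - 1/2*(-3)**2)))) = -476*(-15 + 5*(2*(1 + (-6 + 12 - 1/2*9)))) = -476*(-15 + 5*(2*(1 + (-6 + 12 - 9/2)))) = -476*(-15 + 5*(2*(1 + 3/2))) = -476*(-15 + 5*(2*(5/2))) = -476*(-15 + 5*5) = -476*(-15 + 25) = -476*10 = -4760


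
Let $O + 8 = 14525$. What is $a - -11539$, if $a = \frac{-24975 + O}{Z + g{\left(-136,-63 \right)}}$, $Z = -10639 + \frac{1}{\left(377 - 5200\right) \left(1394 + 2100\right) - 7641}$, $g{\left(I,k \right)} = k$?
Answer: $\frac{2082125664805247}{180427190507} \approx 11540.0$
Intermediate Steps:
$O = 14517$ ($O = -8 + 14525 = 14517$)
$Z = - \frac{179365060718}{16859203}$ ($Z = -10639 + \frac{1}{\left(-4823\right) 3494 - 7641} = -10639 + \frac{1}{-16851562 - 7641} = -10639 + \frac{1}{-16859203} = -10639 - \frac{1}{16859203} = - \frac{179365060718}{16859203} \approx -10639.0$)
$a = \frac{176313544974}{180427190507}$ ($a = \frac{-24975 + 14517}{- \frac{179365060718}{16859203} - 63} = - \frac{10458}{- \frac{180427190507}{16859203}} = \left(-10458\right) \left(- \frac{16859203}{180427190507}\right) = \frac{176313544974}{180427190507} \approx 0.9772$)
$a - -11539 = \frac{176313544974}{180427190507} - -11539 = \frac{176313544974}{180427190507} + 11539 = \frac{2082125664805247}{180427190507}$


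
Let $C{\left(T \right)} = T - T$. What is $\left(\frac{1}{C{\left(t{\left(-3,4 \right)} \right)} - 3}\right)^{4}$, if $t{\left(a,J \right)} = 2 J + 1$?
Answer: $\frac{1}{81} \approx 0.012346$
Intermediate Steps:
$t{\left(a,J \right)} = 1 + 2 J$
$C{\left(T \right)} = 0$
$\left(\frac{1}{C{\left(t{\left(-3,4 \right)} \right)} - 3}\right)^{4} = \left(\frac{1}{0 - 3}\right)^{4} = \left(\frac{1}{-3}\right)^{4} = \left(- \frac{1}{3}\right)^{4} = \frac{1}{81}$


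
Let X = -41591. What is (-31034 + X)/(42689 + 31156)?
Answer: -14525/14769 ≈ -0.98348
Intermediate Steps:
(-31034 + X)/(42689 + 31156) = (-31034 - 41591)/(42689 + 31156) = -72625/73845 = -72625*1/73845 = -14525/14769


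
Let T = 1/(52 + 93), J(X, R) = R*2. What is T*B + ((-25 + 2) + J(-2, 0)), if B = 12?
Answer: -3323/145 ≈ -22.917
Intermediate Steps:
J(X, R) = 2*R
T = 1/145 ≈ 0.0068966
T*B + ((-25 + 2) + J(-2, 0)) = (1/145)*12 + ((-25 + 2) + 2*0) = 12/145 + (-23 + 0) = 12/145 - 23 = -3323/145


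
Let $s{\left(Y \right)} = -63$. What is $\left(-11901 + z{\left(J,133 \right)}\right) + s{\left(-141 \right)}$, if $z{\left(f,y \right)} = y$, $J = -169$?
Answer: $-11831$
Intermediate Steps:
$\left(-11901 + z{\left(J,133 \right)}\right) + s{\left(-141 \right)} = \left(-11901 + 133\right) - 63 = -11768 - 63 = -11831$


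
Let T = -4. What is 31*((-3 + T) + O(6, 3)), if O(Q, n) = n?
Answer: -124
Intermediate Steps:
31*((-3 + T) + O(6, 3)) = 31*((-3 - 4) + 3) = 31*(-7 + 3) = 31*(-4) = -124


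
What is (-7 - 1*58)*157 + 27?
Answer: -10178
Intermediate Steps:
(-7 - 1*58)*157 + 27 = (-7 - 58)*157 + 27 = -65*157 + 27 = -10205 + 27 = -10178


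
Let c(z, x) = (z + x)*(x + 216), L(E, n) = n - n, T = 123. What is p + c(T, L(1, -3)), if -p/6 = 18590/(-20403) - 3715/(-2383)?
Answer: 430518816394/16206783 ≈ 26564.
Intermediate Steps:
L(E, n) = 0
c(z, x) = (216 + x)*(x + z) (c(z, x) = (x + z)*(216 + x) = (216 + x)*(x + z))
p = -62994350/16206783 (p = -6*(18590/(-20403) - 3715/(-2383)) = -6*(18590*(-1/20403) - 3715*(-1/2383)) = -6*(-18590/20403 + 3715/2383) = -6*31497175/48620349 = -62994350/16206783 ≈ -3.8869)
p + c(T, L(1, -3)) = -62994350/16206783 + (0² + 216*0 + 216*123 + 0*123) = -62994350/16206783 + (0 + 0 + 26568 + 0) = -62994350/16206783 + 26568 = 430518816394/16206783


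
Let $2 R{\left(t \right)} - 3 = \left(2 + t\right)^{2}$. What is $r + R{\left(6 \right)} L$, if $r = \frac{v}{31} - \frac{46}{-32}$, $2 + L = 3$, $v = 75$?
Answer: $\frac{18529}{496} \approx 37.357$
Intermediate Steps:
$L = 1$ ($L = -2 + 3 = 1$)
$r = \frac{1913}{496}$ ($r = \frac{75}{31} - \frac{46}{-32} = 75 \cdot \frac{1}{31} - - \frac{23}{16} = \frac{75}{31} + \frac{23}{16} = \frac{1913}{496} \approx 3.8569$)
$R{\left(t \right)} = \frac{3}{2} + \frac{\left(2 + t\right)^{2}}{2}$
$r + R{\left(6 \right)} L = \frac{1913}{496} + \left(\frac{3}{2} + \frac{\left(2 + 6\right)^{2}}{2}\right) 1 = \frac{1913}{496} + \left(\frac{3}{2} + \frac{8^{2}}{2}\right) 1 = \frac{1913}{496} + \left(\frac{3}{2} + \frac{1}{2} \cdot 64\right) 1 = \frac{1913}{496} + \left(\frac{3}{2} + 32\right) 1 = \frac{1913}{496} + \frac{67}{2} \cdot 1 = \frac{1913}{496} + \frac{67}{2} = \frac{18529}{496}$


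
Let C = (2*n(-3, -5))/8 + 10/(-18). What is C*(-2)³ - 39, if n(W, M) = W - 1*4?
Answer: -185/9 ≈ -20.556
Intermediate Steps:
n(W, M) = -4 + W (n(W, M) = W - 4 = -4 + W)
C = -83/36 (C = (2*(-4 - 3))/8 + 10/(-18) = (2*(-7))*(⅛) + 10*(-1/18) = -14*⅛ - 5/9 = -7/4 - 5/9 = -83/36 ≈ -2.3056)
C*(-2)³ - 39 = -83/36*(-2)³ - 39 = -83/36*(-8) - 39 = 166/9 - 39 = -185/9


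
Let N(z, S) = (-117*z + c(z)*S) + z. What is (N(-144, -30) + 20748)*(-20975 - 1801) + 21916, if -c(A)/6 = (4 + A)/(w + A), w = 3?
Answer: -40281605692/47 ≈ -8.5706e+8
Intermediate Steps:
c(A) = -6*(4 + A)/(3 + A)
N(z, S) = -116*z + 6*S*(-4 - z)/(3 + z) (N(z, S) = (-117*z + (6*(-4 - z)/(3 + z))*S) + z = (-117*z + 6*S*(-4 - z)/(3 + z)) + z = -116*z + 6*S*(-4 - z)/(3 + z))
(N(-144, -30) + 20748)*(-20975 - 1801) + 21916 = (2*(-58*(-144)*(3 - 144) - 3*(-30)*(4 - 144))/(3 - 144) + 20748)*(-20975 - 1801) + 21916 = (2*(-58*(-144)*(-141) - 3*(-30)*(-140))/(-141) + 20748)*(-22776) + 21916 = (2*(-1/141)*(-1177632 - 12600) + 20748)*(-22776) + 21916 = (2*(-1/141)*(-1190232) + 20748)*(-22776) + 21916 = (793488/47 + 20748)*(-22776) + 21916 = (1768644/47)*(-22776) + 21916 = -40282635744/47 + 21916 = -40281605692/47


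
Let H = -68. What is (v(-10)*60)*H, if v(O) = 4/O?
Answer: 1632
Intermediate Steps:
(v(-10)*60)*H = ((4/(-10))*60)*(-68) = ((4*(-1/10))*60)*(-68) = -2/5*60*(-68) = -24*(-68) = 1632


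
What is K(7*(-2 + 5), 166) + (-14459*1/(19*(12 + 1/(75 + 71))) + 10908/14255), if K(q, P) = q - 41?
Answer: -2064474606/24989015 ≈ -82.615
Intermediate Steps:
K(q, P) = -41 + q
K(7*(-2 + 5), 166) + (-14459*1/(19*(12 + 1/(75 + 71))) + 10908/14255) = (-41 + 7*(-2 + 5)) + (-14459*1/(19*(12 + 1/(75 + 71))) + 10908/14255) = (-41 + 7*3) + (-14459*1/(19*(12 + 1/146)) + 10908*(1/14255)) = (-41 + 21) + (-14459*1/(19*(12 + 1/146)) + 10908/14255) = -20 + (-14459/(19*(1753/146)) + 10908/14255) = -20 + (-14459/33307/146 + 10908/14255) = -20 + (-14459*146/33307 + 10908/14255) = -20 + (-111106/1753 + 10908/14255) = -20 - 1564694306/24989015 = -2064474606/24989015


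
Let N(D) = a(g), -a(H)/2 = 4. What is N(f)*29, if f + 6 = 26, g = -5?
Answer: -232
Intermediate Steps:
f = 20 (f = -6 + 26 = 20)
a(H) = -8 (a(H) = -2*4 = -8)
N(D) = -8
N(f)*29 = -8*29 = -232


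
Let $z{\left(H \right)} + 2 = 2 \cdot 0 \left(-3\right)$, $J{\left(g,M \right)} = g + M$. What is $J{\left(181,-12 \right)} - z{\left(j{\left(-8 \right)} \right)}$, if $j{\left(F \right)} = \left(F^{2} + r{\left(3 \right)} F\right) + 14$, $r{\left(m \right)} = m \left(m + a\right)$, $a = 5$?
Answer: $171$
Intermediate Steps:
$r{\left(m \right)} = m \left(5 + m\right)$ ($r{\left(m \right)} = m \left(m + 5\right) = m \left(5 + m\right)$)
$J{\left(g,M \right)} = M + g$
$j{\left(F \right)} = 14 + F^{2} + 24 F$ ($j{\left(F \right)} = \left(F^{2} + 3 \left(5 + 3\right) F\right) + 14 = \left(F^{2} + 3 \cdot 8 F\right) + 14 = \left(F^{2} + 24 F\right) + 14 = 14 + F^{2} + 24 F$)
$z{\left(H \right)} = -2$ ($z{\left(H \right)} = -2 + 2 \cdot 0 \left(-3\right) = -2 + 0 \left(-3\right) = -2 + 0 = -2$)
$J{\left(181,-12 \right)} - z{\left(j{\left(-8 \right)} \right)} = \left(-12 + 181\right) - -2 = 169 + 2 = 171$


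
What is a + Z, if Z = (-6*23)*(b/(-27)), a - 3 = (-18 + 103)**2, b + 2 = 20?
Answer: 7320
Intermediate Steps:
b = 18 (b = -2 + 20 = 18)
a = 7228 (a = 3 + (-18 + 103)**2 = 3 + 85**2 = 3 + 7225 = 7228)
Z = 92 (Z = (-6*23)*(18/(-27)) = -2484*(-1)/27 = -138*(-2/3) = 92)
a + Z = 7228 + 92 = 7320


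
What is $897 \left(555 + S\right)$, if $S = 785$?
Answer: $1201980$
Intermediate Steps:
$897 \left(555 + S\right) = 897 \left(555 + 785\right) = 897 \cdot 1340 = 1201980$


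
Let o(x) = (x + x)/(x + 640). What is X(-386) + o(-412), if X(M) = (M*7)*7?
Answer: -1078304/57 ≈ -18918.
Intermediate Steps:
o(x) = 2*x/(640 + x) (o(x) = (2*x)/(640 + x) = 2*x/(640 + x))
X(M) = 49*M (X(M) = (7*M)*7 = 49*M)
X(-386) + o(-412) = 49*(-386) + 2*(-412)/(640 - 412) = -18914 + 2*(-412)/228 = -18914 + 2*(-412)*(1/228) = -18914 - 206/57 = -1078304/57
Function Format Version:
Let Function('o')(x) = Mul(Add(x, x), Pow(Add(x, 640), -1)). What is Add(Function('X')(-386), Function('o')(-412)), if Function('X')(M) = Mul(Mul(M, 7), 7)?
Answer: Rational(-1078304, 57) ≈ -18918.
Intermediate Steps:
Function('o')(x) = Mul(2, x, Pow(Add(640, x), -1)) (Function('o')(x) = Mul(Mul(2, x), Pow(Add(640, x), -1)) = Mul(2, x, Pow(Add(640, x), -1)))
Function('X')(M) = Mul(49, M) (Function('X')(M) = Mul(Mul(7, M), 7) = Mul(49, M))
Add(Function('X')(-386), Function('o')(-412)) = Add(Mul(49, -386), Mul(2, -412, Pow(Add(640, -412), -1))) = Add(-18914, Mul(2, -412, Pow(228, -1))) = Add(-18914, Mul(2, -412, Rational(1, 228))) = Add(-18914, Rational(-206, 57)) = Rational(-1078304, 57)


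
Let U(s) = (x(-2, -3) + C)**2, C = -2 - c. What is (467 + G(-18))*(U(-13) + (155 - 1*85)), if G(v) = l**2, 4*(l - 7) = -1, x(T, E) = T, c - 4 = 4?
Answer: 877507/8 ≈ 1.0969e+5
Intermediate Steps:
c = 8 (c = 4 + 4 = 8)
l = 27/4 (l = 7 + (1/4)*(-1) = 7 - 1/4 = 27/4 ≈ 6.7500)
C = -10 (C = -2 - 1*8 = -2 - 8 = -10)
U(s) = 144 (U(s) = (-2 - 10)**2 = (-12)**2 = 144)
G(v) = 729/16 (G(v) = (27/4)**2 = 729/16)
(467 + G(-18))*(U(-13) + (155 - 1*85)) = (467 + 729/16)*(144 + (155 - 1*85)) = 8201*(144 + (155 - 85))/16 = 8201*(144 + 70)/16 = (8201/16)*214 = 877507/8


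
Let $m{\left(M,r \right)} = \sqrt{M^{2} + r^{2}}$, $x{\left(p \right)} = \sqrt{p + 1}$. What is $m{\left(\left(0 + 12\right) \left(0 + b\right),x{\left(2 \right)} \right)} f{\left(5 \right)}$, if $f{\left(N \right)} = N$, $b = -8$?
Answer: $5 \sqrt{9219} \approx 480.08$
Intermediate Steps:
$x{\left(p \right)} = \sqrt{1 + p}$
$m{\left(\left(0 + 12\right) \left(0 + b\right),x{\left(2 \right)} \right)} f{\left(5 \right)} = \sqrt{\left(\left(0 + 12\right) \left(0 - 8\right)\right)^{2} + \left(\sqrt{1 + 2}\right)^{2}} \cdot 5 = \sqrt{\left(12 \left(-8\right)\right)^{2} + \left(\sqrt{3}\right)^{2}} \cdot 5 = \sqrt{\left(-96\right)^{2} + 3} \cdot 5 = \sqrt{9216 + 3} \cdot 5 = \sqrt{9219} \cdot 5 = 5 \sqrt{9219}$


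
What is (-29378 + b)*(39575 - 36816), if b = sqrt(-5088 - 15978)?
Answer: -81053902 + 2759*I*sqrt(21066) ≈ -8.1054e+7 + 4.0045e+5*I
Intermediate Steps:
b = I*sqrt(21066) (b = sqrt(-21066) = I*sqrt(21066) ≈ 145.14*I)
(-29378 + b)*(39575 - 36816) = (-29378 + I*sqrt(21066))*(39575 - 36816) = (-29378 + I*sqrt(21066))*2759 = -81053902 + 2759*I*sqrt(21066)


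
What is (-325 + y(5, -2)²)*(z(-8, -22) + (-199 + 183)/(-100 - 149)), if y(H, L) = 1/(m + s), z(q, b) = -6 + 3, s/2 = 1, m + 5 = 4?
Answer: 78948/83 ≈ 951.18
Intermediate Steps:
m = -1 (m = -5 + 4 = -1)
s = 2 (s = 2*1 = 2)
z(q, b) = -3
y(H, L) = 1 (y(H, L) = 1/(-1 + 2) = 1/1 = 1)
(-325 + y(5, -2)²)*(z(-8, -22) + (-199 + 183)/(-100 - 149)) = (-325 + 1²)*(-3 + (-199 + 183)/(-100 - 149)) = (-325 + 1)*(-3 - 16/(-249)) = -324*(-3 - 16*(-1/249)) = -324*(-3 + 16/249) = -324*(-731/249) = 78948/83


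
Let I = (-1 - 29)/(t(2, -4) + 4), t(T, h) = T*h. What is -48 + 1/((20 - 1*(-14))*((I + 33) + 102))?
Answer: -232559/4845 ≈ -48.000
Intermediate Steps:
I = 15/2 (I = (-1 - 29)/(2*(-4) + 4) = -30/(-8 + 4) = -30/(-4) = -30*(-¼) = 15/2 ≈ 7.5000)
-48 + 1/((20 - 1*(-14))*((I + 33) + 102)) = -48 + 1/((20 - 1*(-14))*((15/2 + 33) + 102)) = -48 + 1/((20 + 14)*(81/2 + 102)) = -48 + 1/(34*(285/2)) = -48 + (1/34)*(2/285) = -48 + 1/4845 = -232559/4845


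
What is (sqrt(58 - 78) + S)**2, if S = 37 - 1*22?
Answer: 205 + 60*I*sqrt(5) ≈ 205.0 + 134.16*I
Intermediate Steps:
S = 15 (S = 37 - 22 = 15)
(sqrt(58 - 78) + S)**2 = (sqrt(58 - 78) + 15)**2 = (sqrt(-20) + 15)**2 = (2*I*sqrt(5) + 15)**2 = (15 + 2*I*sqrt(5))**2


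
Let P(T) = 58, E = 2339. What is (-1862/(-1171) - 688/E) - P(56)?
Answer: -155310632/2738969 ≈ -56.704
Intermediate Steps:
(-1862/(-1171) - 688/E) - P(56) = (-1862/(-1171) - 688/2339) - 1*58 = (-1862*(-1/1171) - 688*1/2339) - 58 = (1862/1171 - 688/2339) - 58 = 3549570/2738969 - 58 = -155310632/2738969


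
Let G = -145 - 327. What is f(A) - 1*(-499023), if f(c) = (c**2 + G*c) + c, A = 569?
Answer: 554785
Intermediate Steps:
G = -472
f(c) = c**2 - 471*c (f(c) = (c**2 - 472*c) + c = c**2 - 471*c)
f(A) - 1*(-499023) = 569*(-471 + 569) - 1*(-499023) = 569*98 + 499023 = 55762 + 499023 = 554785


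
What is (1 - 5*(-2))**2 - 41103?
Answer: -40982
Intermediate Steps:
(1 - 5*(-2))**2 - 41103 = (1 + 10)**2 - 41103 = 11**2 - 41103 = 121 - 41103 = -40982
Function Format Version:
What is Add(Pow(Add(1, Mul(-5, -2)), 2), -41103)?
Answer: -40982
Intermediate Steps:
Add(Pow(Add(1, Mul(-5, -2)), 2), -41103) = Add(Pow(Add(1, 10), 2), -41103) = Add(Pow(11, 2), -41103) = Add(121, -41103) = -40982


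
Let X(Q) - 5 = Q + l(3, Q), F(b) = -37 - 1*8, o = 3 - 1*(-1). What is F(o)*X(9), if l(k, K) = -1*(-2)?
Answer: -720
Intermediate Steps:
l(k, K) = 2
o = 4 (o = 3 + 1 = 4)
F(b) = -45 (F(b) = -37 - 8 = -45)
X(Q) = 7 + Q (X(Q) = 5 + (Q + 2) = 5 + (2 + Q) = 7 + Q)
F(o)*X(9) = -45*(7 + 9) = -45*16 = -720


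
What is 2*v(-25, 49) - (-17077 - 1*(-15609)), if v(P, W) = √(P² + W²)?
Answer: 1468 + 2*√3026 ≈ 1578.0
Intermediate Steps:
2*v(-25, 49) - (-17077 - 1*(-15609)) = 2*√((-25)² + 49²) - (-17077 - 1*(-15609)) = 2*√(625 + 2401) - (-17077 + 15609) = 2*√3026 - 1*(-1468) = 2*√3026 + 1468 = 1468 + 2*√3026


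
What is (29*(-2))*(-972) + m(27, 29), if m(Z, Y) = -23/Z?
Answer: 1522129/27 ≈ 56375.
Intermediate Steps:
(29*(-2))*(-972) + m(27, 29) = (29*(-2))*(-972) - 23/27 = -58*(-972) - 23*1/27 = 56376 - 23/27 = 1522129/27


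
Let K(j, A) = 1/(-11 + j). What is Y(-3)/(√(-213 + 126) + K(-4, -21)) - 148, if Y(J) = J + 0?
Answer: -2897203/19576 + 675*I*√87/19576 ≈ -148.0 + 0.32162*I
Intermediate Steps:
Y(J) = J
Y(-3)/(√(-213 + 126) + K(-4, -21)) - 148 = -3/(√(-213 + 126) + 1/(-11 - 4)) - 148 = -3/(√(-87) + 1/(-15)) - 148 = -3/(I*√87 - 1/15) - 148 = -3/(-1/15 + I*√87) - 148 = -148 - 3/(-1/15 + I*√87)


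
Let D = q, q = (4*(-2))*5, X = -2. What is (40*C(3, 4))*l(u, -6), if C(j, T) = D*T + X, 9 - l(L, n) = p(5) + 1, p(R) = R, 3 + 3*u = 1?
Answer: -19440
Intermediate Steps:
u = -⅔ (u = -1 + (⅓)*1 = -1 + ⅓ = -⅔ ≈ -0.66667)
q = -40 (q = -8*5 = -40)
D = -40
l(L, n) = 3 (l(L, n) = 9 - (5 + 1) = 9 - 1*6 = 9 - 6 = 3)
C(j, T) = -2 - 40*T (C(j, T) = -40*T - 2 = -2 - 40*T)
(40*C(3, 4))*l(u, -6) = (40*(-2 - 40*4))*3 = (40*(-2 - 160))*3 = (40*(-162))*3 = -6480*3 = -19440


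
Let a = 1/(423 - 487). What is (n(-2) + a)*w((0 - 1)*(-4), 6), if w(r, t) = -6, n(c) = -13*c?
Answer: -4989/32 ≈ -155.91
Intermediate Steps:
a = -1/64 (a = 1/(-64) = -1/64 ≈ -0.015625)
(n(-2) + a)*w((0 - 1)*(-4), 6) = (-13*(-2) - 1/64)*(-6) = (26 - 1/64)*(-6) = (1663/64)*(-6) = -4989/32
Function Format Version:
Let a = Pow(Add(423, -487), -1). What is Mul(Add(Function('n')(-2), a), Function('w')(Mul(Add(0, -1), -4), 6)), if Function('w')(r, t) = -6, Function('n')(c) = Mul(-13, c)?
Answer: Rational(-4989, 32) ≈ -155.91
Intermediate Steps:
a = Rational(-1, 64) (a = Pow(-64, -1) = Rational(-1, 64) ≈ -0.015625)
Mul(Add(Function('n')(-2), a), Function('w')(Mul(Add(0, -1), -4), 6)) = Mul(Add(Mul(-13, -2), Rational(-1, 64)), -6) = Mul(Add(26, Rational(-1, 64)), -6) = Mul(Rational(1663, 64), -6) = Rational(-4989, 32)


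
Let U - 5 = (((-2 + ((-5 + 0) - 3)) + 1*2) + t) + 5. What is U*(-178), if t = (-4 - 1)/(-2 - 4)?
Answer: -1513/3 ≈ -504.33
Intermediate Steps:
t = ⅚ (t = -5/(-6) = -5*(-⅙) = ⅚ ≈ 0.83333)
U = 17/6 (U = 5 + ((((-2 + ((-5 + 0) - 3)) + 1*2) + ⅚) + 5) = 5 + ((((-2 + (-5 - 3)) + 2) + ⅚) + 5) = 5 + ((((-2 - 8) + 2) + ⅚) + 5) = 5 + (((-10 + 2) + ⅚) + 5) = 5 + ((-8 + ⅚) + 5) = 5 + (-43/6 + 5) = 5 - 13/6 = 17/6 ≈ 2.8333)
U*(-178) = (17/6)*(-178) = -1513/3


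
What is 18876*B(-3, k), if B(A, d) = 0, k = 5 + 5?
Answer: 0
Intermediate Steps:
k = 10
18876*B(-3, k) = 18876*0 = 0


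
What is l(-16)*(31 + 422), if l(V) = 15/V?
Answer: -6795/16 ≈ -424.69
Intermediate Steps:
l(-16)*(31 + 422) = (15/(-16))*(31 + 422) = (15*(-1/16))*453 = -15/16*453 = -6795/16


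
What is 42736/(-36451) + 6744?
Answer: 245782808/36451 ≈ 6742.8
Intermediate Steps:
42736/(-36451) + 6744 = 42736*(-1/36451) + 6744 = -42736/36451 + 6744 = 245782808/36451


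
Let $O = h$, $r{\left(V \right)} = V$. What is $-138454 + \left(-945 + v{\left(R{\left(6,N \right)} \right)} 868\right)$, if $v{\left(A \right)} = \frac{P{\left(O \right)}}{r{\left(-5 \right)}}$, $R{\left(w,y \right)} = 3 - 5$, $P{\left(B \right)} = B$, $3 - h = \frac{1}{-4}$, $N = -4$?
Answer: $- \frac{699816}{5} \approx -1.3996 \cdot 10^{5}$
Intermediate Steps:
$h = \frac{13}{4}$ ($h = 3 - \frac{1}{-4} = 3 - - \frac{1}{4} = 3 + \frac{1}{4} = \frac{13}{4} \approx 3.25$)
$O = \frac{13}{4} \approx 3.25$
$R{\left(w,y \right)} = -2$ ($R{\left(w,y \right)} = 3 - 5 = -2$)
$v{\left(A \right)} = - \frac{13}{20}$ ($v{\left(A \right)} = \frac{13}{4 \left(-5\right)} = \frac{13}{4} \left(- \frac{1}{5}\right) = - \frac{13}{20}$)
$-138454 + \left(-945 + v{\left(R{\left(6,N \right)} \right)} 868\right) = -138454 - \frac{7546}{5} = - \frac{699816}{5}$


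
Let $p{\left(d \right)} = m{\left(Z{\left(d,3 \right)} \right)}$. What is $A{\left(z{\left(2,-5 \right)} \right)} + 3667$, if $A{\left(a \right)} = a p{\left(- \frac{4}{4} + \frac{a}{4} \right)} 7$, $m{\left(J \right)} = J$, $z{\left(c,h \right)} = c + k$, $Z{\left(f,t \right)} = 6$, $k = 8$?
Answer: $4087$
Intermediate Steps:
$z{\left(c,h \right)} = 8 + c$ ($z{\left(c,h \right)} = c + 8 = 8 + c$)
$p{\left(d \right)} = 6$
$A{\left(a \right)} = 42 a$ ($A{\left(a \right)} = a 6 \cdot 7 = 6 a 7 = 42 a$)
$A{\left(z{\left(2,-5 \right)} \right)} + 3667 = 42 \left(8 + 2\right) + 3667 = 42 \cdot 10 + 3667 = 420 + 3667 = 4087$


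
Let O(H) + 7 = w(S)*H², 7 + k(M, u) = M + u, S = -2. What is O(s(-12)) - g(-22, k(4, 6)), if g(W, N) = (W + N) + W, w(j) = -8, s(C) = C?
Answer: -1118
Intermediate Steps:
k(M, u) = -7 + M + u (k(M, u) = -7 + (M + u) = -7 + M + u)
g(W, N) = N + 2*W (g(W, N) = (N + W) + W = N + 2*W)
O(H) = -7 - 8*H²
O(s(-12)) - g(-22, k(4, 6)) = (-7 - 8*(-12)²) - ((-7 + 4 + 6) + 2*(-22)) = (-7 - 8*144) - (3 - 44) = (-7 - 1152) - 1*(-41) = -1159 + 41 = -1118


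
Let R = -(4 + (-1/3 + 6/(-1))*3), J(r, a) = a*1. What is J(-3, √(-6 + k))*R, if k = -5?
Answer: 15*I*√11 ≈ 49.749*I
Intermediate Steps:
J(r, a) = a
R = 15 (R = -(4 + (-1*⅓ + 6*(-1))*3) = -(4 + (-⅓ - 6)*3) = -(4 - 19/3*3) = -(4 - 19) = -1*(-15) = 15)
J(-3, √(-6 + k))*R = √(-6 - 5)*15 = √(-11)*15 = (I*√11)*15 = 15*I*√11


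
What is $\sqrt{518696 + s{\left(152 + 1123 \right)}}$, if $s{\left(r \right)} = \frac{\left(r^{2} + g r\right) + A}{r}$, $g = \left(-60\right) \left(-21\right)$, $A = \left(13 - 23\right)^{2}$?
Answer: $\frac{\sqrt{1355722035}}{51} \approx 721.96$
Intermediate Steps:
$A = 100$ ($A = \left(-10\right)^{2} = 100$)
$g = 1260$
$s{\left(r \right)} = \frac{100 + r^{2} + 1260 r}{r}$ ($s{\left(r \right)} = \frac{\left(r^{2} + 1260 r\right) + 100}{r} = \frac{100 + r^{2} + 1260 r}{r}$)
$\sqrt{518696 + s{\left(152 + 1123 \right)}} = \sqrt{518696 + \left(1260 + \left(152 + 1123\right) + \frac{100}{152 + 1123}\right)} = \sqrt{518696 + \left(1260 + 1275 + \frac{100}{1275}\right)} = \sqrt{518696 + \left(1260 + 1275 + 100 \cdot \frac{1}{1275}\right)} = \sqrt{518696 + \left(1260 + 1275 + \frac{4}{51}\right)} = \sqrt{518696 + \frac{129289}{51}} = \sqrt{\frac{26582785}{51}} = \frac{\sqrt{1355722035}}{51}$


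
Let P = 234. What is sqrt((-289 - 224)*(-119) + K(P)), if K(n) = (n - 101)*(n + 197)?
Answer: sqrt(118370) ≈ 344.05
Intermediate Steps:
K(n) = (-101 + n)*(197 + n)
sqrt((-289 - 224)*(-119) + K(P)) = sqrt((-289 - 224)*(-119) + (-19897 + 234**2 + 96*234)) = sqrt(-513*(-119) + (-19897 + 54756 + 22464)) = sqrt(61047 + 57323) = sqrt(118370)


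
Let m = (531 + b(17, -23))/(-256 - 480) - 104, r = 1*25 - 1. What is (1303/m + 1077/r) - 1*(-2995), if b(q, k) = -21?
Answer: 933102081/308216 ≈ 3027.4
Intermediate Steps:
r = 24 (r = 25 - 1 = 24)
m = -38527/368 (m = (531 - 21)/(-256 - 480) - 104 = 510/(-736) - 104 = 510*(-1/736) - 104 = -255/368 - 104 = -38527/368 ≈ -104.69)
(1303/m + 1077/r) - 1*(-2995) = (1303/(-38527/368) + 1077/24) - 1*(-2995) = (1303*(-368/38527) + 1077*(1/24)) + 2995 = (-479504/38527 + 359/8) + 2995 = 9995161/308216 + 2995 = 933102081/308216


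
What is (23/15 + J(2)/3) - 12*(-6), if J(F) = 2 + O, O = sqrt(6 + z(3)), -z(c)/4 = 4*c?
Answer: 371/5 + I*sqrt(42)/3 ≈ 74.2 + 2.1602*I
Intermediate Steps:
z(c) = -16*c
O = I*sqrt(42) (O = sqrt(6 - 16*3) = sqrt(6 - 48) = sqrt(-42) = I*sqrt(42) ≈ 6.4807*I)
J(F) = 2 + I*sqrt(42)
(23/15 + J(2)/3) - 12*(-6) = (23/15 + (2 + I*sqrt(42))/3) - 12*(-6) = (23*(1/15) + (2 + I*sqrt(42))*(1/3)) + 72 = (23/15 + (2/3 + I*sqrt(42)/3)) + 72 = (11/5 + I*sqrt(42)/3) + 72 = 371/5 + I*sqrt(42)/3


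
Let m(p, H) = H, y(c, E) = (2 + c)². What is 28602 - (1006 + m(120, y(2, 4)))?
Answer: 27580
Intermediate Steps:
28602 - (1006 + m(120, y(2, 4))) = 28602 - (1006 + (2 + 2)²) = 28602 - (1006 + 4²) = 28602 - (1006 + 16) = 28602 - 1*1022 = 28602 - 1022 = 27580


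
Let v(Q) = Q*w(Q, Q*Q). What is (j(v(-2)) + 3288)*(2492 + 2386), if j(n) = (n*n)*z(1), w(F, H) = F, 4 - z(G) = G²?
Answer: 16273008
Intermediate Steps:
z(G) = 4 - G²
v(Q) = Q² (v(Q) = Q*Q = Q²)
j(n) = 3*n² (j(n) = (n*n)*(4 - 1*1²) = n²*(4 - 1*1) = n²*(4 - 1) = n²*3 = 3*n²)
(j(v(-2)) + 3288)*(2492 + 2386) = (3*((-2)²)² + 3288)*(2492 + 2386) = (3*4² + 3288)*4878 = (3*16 + 3288)*4878 = (48 + 3288)*4878 = 3336*4878 = 16273008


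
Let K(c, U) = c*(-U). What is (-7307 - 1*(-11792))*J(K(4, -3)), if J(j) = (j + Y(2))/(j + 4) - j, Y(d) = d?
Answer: -399165/8 ≈ -49896.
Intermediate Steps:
K(c, U) = -U*c
J(j) = -j + (2 + j)/(4 + j) (J(j) = (j + 2)/(j + 4) - j = (2 + j)/(4 + j) - j = -j + (2 + j)/(4 + j))
(-7307 - 1*(-11792))*J(K(4, -3)) = (-7307 - 1*(-11792))*((2 - (-1*(-3)*4)**2 - (-3)*(-3)*4)/(4 - 1*(-3)*4)) = (-7307 + 11792)*((2 - 1*12**2 - 3*12)/(4 + 12)) = 4485*((2 - 1*144 - 36)/16) = 4485*((2 - 144 - 36)/16) = 4485*((1/16)*(-178)) = 4485*(-89/8) = -399165/8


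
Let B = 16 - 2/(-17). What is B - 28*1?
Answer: -202/17 ≈ -11.882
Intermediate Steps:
B = 274/17 (B = 16 - 2*(-1)/17 = 16 - 1*(-2/17) = 16 + 2/17 = 274/17 ≈ 16.118)
B - 28*1 = 274/17 - 28*1 = 274/17 - 28 = -202/17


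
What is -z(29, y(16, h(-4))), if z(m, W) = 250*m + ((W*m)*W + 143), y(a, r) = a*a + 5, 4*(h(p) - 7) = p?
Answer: -1982902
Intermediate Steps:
h(p) = 7 + p/4
y(a, r) = 5 + a² (y(a, r) = a² + 5 = 5 + a²)
z(m, W) = 143 + 250*m + m*W² (z(m, W) = 250*m + (m*W² + 143) = 250*m + (143 + m*W²) = 143 + 250*m + m*W²)
-z(29, y(16, h(-4))) = -(143 + 250*29 + 29*(5 + 16²)²) = -(143 + 7250 + 29*(5 + 256)²) = -(143 + 7250 + 29*261²) = -(143 + 7250 + 29*68121) = -(143 + 7250 + 1975509) = -1*1982902 = -1982902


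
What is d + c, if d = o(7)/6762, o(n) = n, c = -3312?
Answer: -3199391/966 ≈ -3312.0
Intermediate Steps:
d = 1/966 (d = 7/6762 = 7*(1/6762) = 1/966 ≈ 0.0010352)
d + c = 1/966 - 3312 = -3199391/966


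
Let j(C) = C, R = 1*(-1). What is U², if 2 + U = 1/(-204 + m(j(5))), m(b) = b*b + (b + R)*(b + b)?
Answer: 77841/19321 ≈ 4.0288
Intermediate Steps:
R = -1
m(b) = b² + 2*b*(-1 + b) (m(b) = b*b + (b - 1)*(b + b) = b² + (-1 + b)*(2*b) = b² + 2*b*(-1 + b))
U = -279/139 (U = -2 + 1/(-204 + 5*(-2 + 3*5)) = -2 + 1/(-204 + 5*(-2 + 15)) = -2 + 1/(-204 + 5*13) = -2 + 1/(-204 + 65) = -2 + 1/(-139) = -2 - 1/139 = -279/139 ≈ -2.0072)
U² = (-279/139)² = 77841/19321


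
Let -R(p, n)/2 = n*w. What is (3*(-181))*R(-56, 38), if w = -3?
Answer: -123804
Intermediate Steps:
R(p, n) = 6*n (R(p, n) = -2*n*(-3) = -(-6)*n = 6*n)
(3*(-181))*R(-56, 38) = (3*(-181))*(6*38) = -543*228 = -123804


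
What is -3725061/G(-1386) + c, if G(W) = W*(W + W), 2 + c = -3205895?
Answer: -4105678117295/1280664 ≈ -3.2059e+6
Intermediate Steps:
c = -3205897 (c = -2 - 3205895 = -3205897)
G(W) = 2*W² (G(W) = W*(2*W) = 2*W²)
-3725061/G(-1386) + c = -3725061/(2*(-1386)²) - 3205897 = -3725061/(2*1920996) - 3205897 = -3725061/3841992 - 3205897 = -3725061*1/3841992 - 3205897 = -1241687/1280664 - 3205897 = -4105678117295/1280664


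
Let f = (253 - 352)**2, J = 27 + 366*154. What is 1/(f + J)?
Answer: 1/66192 ≈ 1.5108e-5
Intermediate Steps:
J = 56391 (J = 27 + 56364 = 56391)
f = 9801 (f = (-99)**2 = 9801)
1/(f + J) = 1/(9801 + 56391) = 1/66192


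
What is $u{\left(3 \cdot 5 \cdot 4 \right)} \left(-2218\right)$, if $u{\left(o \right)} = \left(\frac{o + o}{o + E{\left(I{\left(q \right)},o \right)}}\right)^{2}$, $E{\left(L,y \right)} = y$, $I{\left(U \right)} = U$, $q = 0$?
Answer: $-2218$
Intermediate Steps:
$u{\left(o \right)} = 1$ ($u{\left(o \right)} = \left(\frac{o + o}{o + o}\right)^{2} = \left(\frac{2 o}{2 o}\right)^{2} = \left(2 o \frac{1}{2 o}\right)^{2} = 1^{2} = 1$)
$u{\left(3 \cdot 5 \cdot 4 \right)} \left(-2218\right) = 1 \left(-2218\right) = -2218$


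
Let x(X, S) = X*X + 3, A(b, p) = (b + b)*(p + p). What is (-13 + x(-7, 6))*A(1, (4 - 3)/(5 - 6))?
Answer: -156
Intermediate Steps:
A(b, p) = 4*b*p (A(b, p) = (2*b)*(2*p) = 4*b*p)
x(X, S) = 3 + X**2 (x(X, S) = X**2 + 3 = 3 + X**2)
(-13 + x(-7, 6))*A(1, (4 - 3)/(5 - 6)) = (-13 + (3 + (-7)**2))*(4*1*((4 - 3)/(5 - 6))) = (-13 + (3 + 49))*(4*1*(1/(-1))) = (-13 + 52)*(4*1*(1*(-1))) = 39*(4*1*(-1)) = 39*(-4) = -156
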